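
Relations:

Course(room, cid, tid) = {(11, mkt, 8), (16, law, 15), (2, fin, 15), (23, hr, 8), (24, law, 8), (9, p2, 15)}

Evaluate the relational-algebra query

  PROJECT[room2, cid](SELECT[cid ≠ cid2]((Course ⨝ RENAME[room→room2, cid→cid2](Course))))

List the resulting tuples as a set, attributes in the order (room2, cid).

ρ[room→room2, cid→cid2]: schema becomes (room2, cid2, tid); tuples unchanged.
Course ⋈ RENAME[room→room2, cid→cid2](Course) (natural join on tid): {(11, mkt, 8, 11, mkt), (11, mkt, 8, 23, hr), (11, mkt, 8, 24, law), (16, law, 15, 16, law), (16, law, 15, 2, fin), (16, law, 15, 9, p2), (2, fin, 15, 16, law), (2, fin, 15, 2, fin), (2, fin, 15, 9, p2), (23, hr, 8, 11, mkt), (23, hr, 8, 23, hr), (23, hr, 8, 24, law), (24, law, 8, 11, mkt), (24, law, 8, 23, hr), (24, law, 8, 24, law), (9, p2, 15, 16, law), (9, p2, 15, 2, fin), (9, p2, 15, 9, p2)}
Selection cid ≠ cid2: {(11, mkt, 8, 23, hr), (11, mkt, 8, 24, law), (16, law, 15, 2, fin), (16, law, 15, 9, p2), (2, fin, 15, 16, law), (2, fin, 15, 9, p2), (23, hr, 8, 11, mkt), (23, hr, 8, 24, law), (24, law, 8, 11, mkt), (24, law, 8, 23, hr), (9, p2, 15, 16, law), (9, p2, 15, 2, fin)}
π_{room2, cid} gives {(11, hr), (11, law), (16, fin), (16, p2), (2, law), (2, p2), (23, law), (23, mkt), (24, hr), (24, mkt), (9, fin), (9, law)}.

{(11, hr), (11, law), (16, fin), (16, p2), (2, law), (2, p2), (23, law), (23, mkt), (24, hr), (24, mkt), (9, fin), (9, law)}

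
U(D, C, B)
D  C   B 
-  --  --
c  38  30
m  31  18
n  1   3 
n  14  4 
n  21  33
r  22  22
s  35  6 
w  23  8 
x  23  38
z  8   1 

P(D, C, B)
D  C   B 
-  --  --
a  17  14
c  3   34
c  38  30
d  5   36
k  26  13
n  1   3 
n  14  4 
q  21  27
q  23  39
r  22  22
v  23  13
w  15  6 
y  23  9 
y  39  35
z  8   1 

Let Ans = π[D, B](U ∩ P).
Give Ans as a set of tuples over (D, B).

{(c, 30), (n, 3), (n, 4), (r, 22), (z, 1)}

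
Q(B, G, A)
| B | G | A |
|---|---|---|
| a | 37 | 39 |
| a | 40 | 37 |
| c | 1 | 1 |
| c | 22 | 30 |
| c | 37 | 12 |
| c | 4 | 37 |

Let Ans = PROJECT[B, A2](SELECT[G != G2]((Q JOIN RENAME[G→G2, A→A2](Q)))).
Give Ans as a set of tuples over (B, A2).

{(a, 37), (a, 39), (c, 1), (c, 12), (c, 30), (c, 37)}

ρ[G→G2, A→A2]: schema becomes (B, G2, A2); tuples unchanged.
Natural join on B: {(a, 37, 39, 37, 39), (a, 37, 39, 40, 37), (a, 40, 37, 37, 39), (a, 40, 37, 40, 37), (c, 1, 1, 1, 1), (c, 1, 1, 22, 30), (c, 1, 1, 37, 12), (c, 1, 1, 4, 37), (c, 22, 30, 1, 1), (c, 22, 30, 22, 30), (c, 22, 30, 37, 12), (c, 22, 30, 4, 37), (c, 37, 12, 1, 1), (c, 37, 12, 22, 30), (c, 37, 12, 37, 12), (c, 37, 12, 4, 37), (c, 4, 37, 1, 1), (c, 4, 37, 22, 30), (c, 4, 37, 37, 12), (c, 4, 37, 4, 37)}
σ[G != G2]: keep tuples satisfying G != G2 → {(a, 37, 39, 40, 37), (a, 40, 37, 37, 39), (c, 1, 1, 22, 30), (c, 1, 1, 37, 12), (c, 1, 1, 4, 37), (c, 22, 30, 1, 1), (c, 22, 30, 37, 12), (c, 22, 30, 4, 37), (c, 37, 12, 1, 1), (c, 37, 12, 22, 30), (c, 37, 12, 4, 37), (c, 4, 37, 1, 1), (c, 4, 37, 22, 30), (c, 4, 37, 37, 12)}
π_{B, A2} gives {(a, 37), (a, 39), (c, 1), (c, 12), (c, 30), (c, 37)} (8 duplicate(s) eliminated).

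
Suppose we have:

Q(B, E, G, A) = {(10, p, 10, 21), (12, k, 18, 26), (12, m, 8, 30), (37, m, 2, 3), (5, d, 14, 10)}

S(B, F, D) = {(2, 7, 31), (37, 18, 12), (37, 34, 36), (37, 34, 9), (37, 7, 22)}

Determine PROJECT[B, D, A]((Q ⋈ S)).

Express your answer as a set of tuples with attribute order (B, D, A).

{(37, 12, 3), (37, 22, 3), (37, 36, 3), (37, 9, 3)}

Q ⋈ S (natural join on B): {(37, m, 2, 3, 18, 12), (37, m, 2, 3, 34, 36), (37, m, 2, 3, 34, 9), (37, m, 2, 3, 7, 22)}
Keep only column(s) B, D, A: {(37, 12, 3), (37, 22, 3), (37, 36, 3), (37, 9, 3)}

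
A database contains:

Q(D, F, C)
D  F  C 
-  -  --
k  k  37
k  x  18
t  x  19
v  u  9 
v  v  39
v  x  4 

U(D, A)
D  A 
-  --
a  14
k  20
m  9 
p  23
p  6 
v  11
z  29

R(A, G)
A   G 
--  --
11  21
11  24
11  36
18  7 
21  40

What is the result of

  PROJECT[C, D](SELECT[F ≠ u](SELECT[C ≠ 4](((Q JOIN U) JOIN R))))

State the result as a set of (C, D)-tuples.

Joining Q and U on D yields {(k, k, 37, 20), (k, x, 18, 20), (v, u, 9, 11), (v, v, 39, 11), (v, x, 4, 11)}.
Joining (Q JOIN U) and R on A yields {(v, u, 9, 11, 21), (v, u, 9, 11, 24), (v, u, 9, 11, 36), (v, v, 39, 11, 21), (v, v, 39, 11, 24), (v, v, 39, 11, 36), (v, x, 4, 11, 21), (v, x, 4, 11, 24), (v, x, 4, 11, 36)}.
Selection C ≠ 4: {(v, u, 9, 11, 21), (v, u, 9, 11, 24), (v, u, 9, 11, 36), (v, v, 39, 11, 21), (v, v, 39, 11, 24), (v, v, 39, 11, 36)}
Selection F ≠ u: {(v, v, 39, 11, 21), (v, v, 39, 11, 24), (v, v, 39, 11, 36)}
Projecting to C, D (2 duplicate(s) eliminated): {(39, v)}

{(39, v)}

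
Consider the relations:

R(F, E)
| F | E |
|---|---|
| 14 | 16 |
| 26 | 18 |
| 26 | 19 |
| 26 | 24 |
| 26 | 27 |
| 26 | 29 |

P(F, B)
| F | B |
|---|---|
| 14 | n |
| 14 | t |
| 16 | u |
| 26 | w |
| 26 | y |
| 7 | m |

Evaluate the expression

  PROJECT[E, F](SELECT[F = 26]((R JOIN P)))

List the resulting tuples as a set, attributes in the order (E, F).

{(18, 26), (19, 26), (24, 26), (27, 26), (29, 26)}

Joining R and P on F yields {(14, 16, n), (14, 16, t), (26, 18, w), (26, 18, y), (26, 19, w), (26, 19, y), (26, 24, w), (26, 24, y), (26, 27, w), (26, 27, y), (26, 29, w), (26, 29, y)}.
Selection F = 26: {(26, 18, w), (26, 18, y), (26, 19, w), (26, 19, y), (26, 24, w), (26, 24, y), (26, 27, w), (26, 27, y), (26, 29, w), (26, 29, y)}
π[E, F]: project onto (E, F) (5 duplicate(s) eliminated) → {(18, 26), (19, 26), (24, 26), (27, 26), (29, 26)}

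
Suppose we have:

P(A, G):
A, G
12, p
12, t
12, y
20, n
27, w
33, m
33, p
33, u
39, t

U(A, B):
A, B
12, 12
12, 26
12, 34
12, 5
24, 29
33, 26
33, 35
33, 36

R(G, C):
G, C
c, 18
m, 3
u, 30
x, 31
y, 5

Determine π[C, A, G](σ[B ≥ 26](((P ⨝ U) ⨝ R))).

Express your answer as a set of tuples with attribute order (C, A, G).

Joining P and U on A yields {(12, p, 12), (12, p, 26), (12, p, 34), (12, p, 5), (12, t, 12), (12, t, 26), (12, t, 34), (12, t, 5), (12, y, 12), (12, y, 26), (12, y, 34), (12, y, 5), (33, m, 26), (33, m, 35), (33, m, 36), (33, p, 26), (33, p, 35), (33, p, 36), (33, u, 26), (33, u, 35), (33, u, 36)}.
Joining (P ⨝ U) and R on G yields {(12, y, 12, 5), (12, y, 26, 5), (12, y, 34, 5), (12, y, 5, 5), (33, m, 26, 3), (33, m, 35, 3), (33, m, 36, 3), (33, u, 26, 30), (33, u, 35, 30), (33, u, 36, 30)}.
Selection B ≥ 26: {(12, y, 26, 5), (12, y, 34, 5), (33, m, 26, 3), (33, m, 35, 3), (33, m, 36, 3), (33, u, 26, 30), (33, u, 35, 30), (33, u, 36, 30)}
Projecting to C, A, G (5 duplicate(s) eliminated): {(3, 33, m), (30, 33, u), (5, 12, y)}

{(3, 33, m), (30, 33, u), (5, 12, y)}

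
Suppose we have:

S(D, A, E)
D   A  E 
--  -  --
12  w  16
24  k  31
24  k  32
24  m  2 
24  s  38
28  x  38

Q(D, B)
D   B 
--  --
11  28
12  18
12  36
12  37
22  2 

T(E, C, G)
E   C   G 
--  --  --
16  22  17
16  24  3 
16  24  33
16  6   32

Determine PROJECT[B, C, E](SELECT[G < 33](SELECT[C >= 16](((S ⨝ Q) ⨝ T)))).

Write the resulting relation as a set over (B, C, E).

{(18, 22, 16), (18, 24, 16), (36, 22, 16), (36, 24, 16), (37, 22, 16), (37, 24, 16)}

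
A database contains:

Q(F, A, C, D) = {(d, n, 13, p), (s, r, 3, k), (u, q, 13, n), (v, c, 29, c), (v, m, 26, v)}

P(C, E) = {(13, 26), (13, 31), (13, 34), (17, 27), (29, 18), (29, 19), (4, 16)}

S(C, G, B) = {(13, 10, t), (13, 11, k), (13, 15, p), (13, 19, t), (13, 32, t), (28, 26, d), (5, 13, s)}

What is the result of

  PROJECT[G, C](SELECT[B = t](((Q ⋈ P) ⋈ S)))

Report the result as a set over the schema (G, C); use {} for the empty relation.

{(10, 13), (19, 13), (32, 13)}

Q ⋈ P (natural join on C): {(d, n, 13, p, 26), (d, n, 13, p, 31), (d, n, 13, p, 34), (u, q, 13, n, 26), (u, q, 13, n, 31), (u, q, 13, n, 34), (v, c, 29, c, 18), (v, c, 29, c, 19)}
(Q ⋈ P) ⋈ S (natural join on C): {(d, n, 13, p, 26, 10, t), (d, n, 13, p, 26, 11, k), (d, n, 13, p, 26, 15, p), (d, n, 13, p, 26, 19, t), (d, n, 13, p, 26, 32, t), (d, n, 13, p, 31, 10, t), (d, n, 13, p, 31, 11, k), (d, n, 13, p, 31, 15, p), (d, n, 13, p, 31, 19, t), (d, n, 13, p, 31, 32, t), (d, n, 13, p, 34, 10, t), (d, n, 13, p, 34, 11, k), (d, n, 13, p, 34, 15, p), (d, n, 13, p, 34, 19, t), (d, n, 13, p, 34, 32, t), (u, q, 13, n, 26, 10, t), (u, q, 13, n, 26, 11, k), (u, q, 13, n, 26, 15, p), (u, q, 13, n, 26, 19, t), (u, q, 13, n, 26, 32, t), (u, q, 13, n, 31, 10, t), (u, q, 13, n, 31, 11, k), (u, q, 13, n, 31, 15, p), (u, q, 13, n, 31, 19, t), (u, q, 13, n, 31, 32, t), (u, q, 13, n, 34, 10, t), (u, q, 13, n, 34, 11, k), (u, q, 13, n, 34, 15, p), (u, q, 13, n, 34, 19, t), (u, q, 13, n, 34, 32, t)}
Filtering on B = t leaves {(d, n, 13, p, 26, 10, t), (d, n, 13, p, 26, 19, t), (d, n, 13, p, 26, 32, t), (d, n, 13, p, 31, 10, t), (d, n, 13, p, 31, 19, t), (d, n, 13, p, 31, 32, t), (d, n, 13, p, 34, 10, t), (d, n, 13, p, 34, 19, t), (d, n, 13, p, 34, 32, t), (u, q, 13, n, 26, 10, t), (u, q, 13, n, 26, 19, t), (u, q, 13, n, 26, 32, t), (u, q, 13, n, 31, 10, t), (u, q, 13, n, 31, 19, t), (u, q, 13, n, 31, 32, t), (u, q, 13, n, 34, 10, t), (u, q, 13, n, 34, 19, t), (u, q, 13, n, 34, 32, t)}.
π[G, C]: project onto (G, C) (15 duplicate(s) eliminated) → {(10, 13), (19, 13), (32, 13)}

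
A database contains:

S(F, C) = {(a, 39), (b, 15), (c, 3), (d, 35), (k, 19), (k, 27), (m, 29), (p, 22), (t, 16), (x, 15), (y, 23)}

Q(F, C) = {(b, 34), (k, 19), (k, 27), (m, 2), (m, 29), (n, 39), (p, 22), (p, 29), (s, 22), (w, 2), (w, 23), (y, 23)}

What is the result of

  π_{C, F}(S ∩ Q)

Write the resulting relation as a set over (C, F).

{(19, k), (22, p), (23, y), (27, k), (29, m)}

Taking the intersection: {(k, 19), (k, 27), (m, 29), (p, 22), (y, 23)}
π_{C, F} gives {(19, k), (22, p), (23, y), (27, k), (29, m)}.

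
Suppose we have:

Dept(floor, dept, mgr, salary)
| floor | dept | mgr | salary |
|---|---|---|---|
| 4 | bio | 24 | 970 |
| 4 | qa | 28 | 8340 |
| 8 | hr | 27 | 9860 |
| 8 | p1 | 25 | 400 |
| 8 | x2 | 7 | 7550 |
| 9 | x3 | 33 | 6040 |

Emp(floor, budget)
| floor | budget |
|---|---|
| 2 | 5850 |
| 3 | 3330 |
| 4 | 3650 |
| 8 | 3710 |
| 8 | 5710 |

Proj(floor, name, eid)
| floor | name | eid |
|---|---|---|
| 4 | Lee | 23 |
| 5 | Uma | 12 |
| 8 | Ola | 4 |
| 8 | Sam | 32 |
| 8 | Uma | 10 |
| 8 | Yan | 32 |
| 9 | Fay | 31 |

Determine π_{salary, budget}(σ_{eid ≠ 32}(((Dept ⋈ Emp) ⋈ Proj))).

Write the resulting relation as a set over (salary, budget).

{(400, 3710), (400, 5710), (7550, 3710), (7550, 5710), (8340, 3650), (970, 3650), (9860, 3710), (9860, 5710)}

Dept ⋈ Emp (natural join on floor): {(4, bio, 24, 970, 3650), (4, qa, 28, 8340, 3650), (8, hr, 27, 9860, 3710), (8, hr, 27, 9860, 5710), (8, p1, 25, 400, 3710), (8, p1, 25, 400, 5710), (8, x2, 7, 7550, 3710), (8, x2, 7, 7550, 5710)}
(Dept ⋈ Emp) ⋈ Proj (natural join on floor): {(4, bio, 24, 970, 3650, Lee, 23), (4, qa, 28, 8340, 3650, Lee, 23), (8, hr, 27, 9860, 3710, Ola, 4), (8, hr, 27, 9860, 3710, Sam, 32), (8, hr, 27, 9860, 3710, Uma, 10), (8, hr, 27, 9860, 3710, Yan, 32), (8, hr, 27, 9860, 5710, Ola, 4), (8, hr, 27, 9860, 5710, Sam, 32), (8, hr, 27, 9860, 5710, Uma, 10), (8, hr, 27, 9860, 5710, Yan, 32), (8, p1, 25, 400, 3710, Ola, 4), (8, p1, 25, 400, 3710, Sam, 32), (8, p1, 25, 400, 3710, Uma, 10), (8, p1, 25, 400, 3710, Yan, 32), (8, p1, 25, 400, 5710, Ola, 4), (8, p1, 25, 400, 5710, Sam, 32), (8, p1, 25, 400, 5710, Uma, 10), (8, p1, 25, 400, 5710, Yan, 32), (8, x2, 7, 7550, 3710, Ola, 4), (8, x2, 7, 7550, 3710, Sam, 32), (8, x2, 7, 7550, 3710, Uma, 10), (8, x2, 7, 7550, 3710, Yan, 32), (8, x2, 7, 7550, 5710, Ola, 4), (8, x2, 7, 7550, 5710, Sam, 32), (8, x2, 7, 7550, 5710, Uma, 10), (8, x2, 7, 7550, 5710, Yan, 32)}
Filtering on eid ≠ 32 leaves {(4, bio, 24, 970, 3650, Lee, 23), (4, qa, 28, 8340, 3650, Lee, 23), (8, hr, 27, 9860, 3710, Ola, 4), (8, hr, 27, 9860, 3710, Uma, 10), (8, hr, 27, 9860, 5710, Ola, 4), (8, hr, 27, 9860, 5710, Uma, 10), (8, p1, 25, 400, 3710, Ola, 4), (8, p1, 25, 400, 3710, Uma, 10), (8, p1, 25, 400, 5710, Ola, 4), (8, p1, 25, 400, 5710, Uma, 10), (8, x2, 7, 7550, 3710, Ola, 4), (8, x2, 7, 7550, 3710, Uma, 10), (8, x2, 7, 7550, 5710, Ola, 4), (8, x2, 7, 7550, 5710, Uma, 10)}.
π_{salary, budget} gives {(400, 3710), (400, 5710), (7550, 3710), (7550, 5710), (8340, 3650), (970, 3650), (9860, 3710), (9860, 5710)} (6 duplicate(s) eliminated).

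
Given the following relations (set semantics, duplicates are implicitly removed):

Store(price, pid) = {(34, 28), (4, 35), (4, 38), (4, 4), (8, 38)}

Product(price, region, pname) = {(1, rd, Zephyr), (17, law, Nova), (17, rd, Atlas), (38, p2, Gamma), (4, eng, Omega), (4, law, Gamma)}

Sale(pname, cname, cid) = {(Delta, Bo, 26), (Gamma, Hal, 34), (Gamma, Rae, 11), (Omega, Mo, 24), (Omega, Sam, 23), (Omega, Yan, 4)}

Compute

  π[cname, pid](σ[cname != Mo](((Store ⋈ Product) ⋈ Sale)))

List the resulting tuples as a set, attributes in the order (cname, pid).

{(Hal, 35), (Hal, 38), (Hal, 4), (Rae, 35), (Rae, 38), (Rae, 4), (Sam, 35), (Sam, 38), (Sam, 4), (Yan, 35), (Yan, 38), (Yan, 4)}

Store ⋈ Product (natural join on price): {(4, 35, eng, Omega), (4, 35, law, Gamma), (4, 38, eng, Omega), (4, 38, law, Gamma), (4, 4, eng, Omega), (4, 4, law, Gamma)}
(Store ⋈ Product) ⋈ Sale (natural join on pname): {(4, 35, eng, Omega, Mo, 24), (4, 35, eng, Omega, Sam, 23), (4, 35, eng, Omega, Yan, 4), (4, 35, law, Gamma, Hal, 34), (4, 35, law, Gamma, Rae, 11), (4, 38, eng, Omega, Mo, 24), (4, 38, eng, Omega, Sam, 23), (4, 38, eng, Omega, Yan, 4), (4, 38, law, Gamma, Hal, 34), (4, 38, law, Gamma, Rae, 11), (4, 4, eng, Omega, Mo, 24), (4, 4, eng, Omega, Sam, 23), (4, 4, eng, Omega, Yan, 4), (4, 4, law, Gamma, Hal, 34), (4, 4, law, Gamma, Rae, 11)}
σ[cname != Mo]: keep tuples satisfying cname != Mo → {(4, 35, eng, Omega, Sam, 23), (4, 35, eng, Omega, Yan, 4), (4, 35, law, Gamma, Hal, 34), (4, 35, law, Gamma, Rae, 11), (4, 38, eng, Omega, Sam, 23), (4, 38, eng, Omega, Yan, 4), (4, 38, law, Gamma, Hal, 34), (4, 38, law, Gamma, Rae, 11), (4, 4, eng, Omega, Sam, 23), (4, 4, eng, Omega, Yan, 4), (4, 4, law, Gamma, Hal, 34), (4, 4, law, Gamma, Rae, 11)}
π[cname, pid]: project onto (cname, pid) → {(Hal, 35), (Hal, 38), (Hal, 4), (Rae, 35), (Rae, 38), (Rae, 4), (Sam, 35), (Sam, 38), (Sam, 4), (Yan, 35), (Yan, 38), (Yan, 4)}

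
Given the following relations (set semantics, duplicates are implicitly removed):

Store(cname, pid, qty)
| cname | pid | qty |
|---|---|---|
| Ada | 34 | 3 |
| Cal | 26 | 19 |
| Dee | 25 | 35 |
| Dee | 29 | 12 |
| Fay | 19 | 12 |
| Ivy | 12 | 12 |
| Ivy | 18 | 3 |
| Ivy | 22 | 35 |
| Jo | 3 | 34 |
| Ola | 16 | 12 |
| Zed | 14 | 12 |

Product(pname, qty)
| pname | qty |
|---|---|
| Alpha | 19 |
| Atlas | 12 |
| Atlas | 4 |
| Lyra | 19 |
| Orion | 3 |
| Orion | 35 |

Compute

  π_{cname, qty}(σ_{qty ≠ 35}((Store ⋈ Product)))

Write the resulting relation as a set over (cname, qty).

{(Ada, 3), (Cal, 19), (Dee, 12), (Fay, 12), (Ivy, 12), (Ivy, 3), (Ola, 12), (Zed, 12)}

Joining Store and Product on qty yields {(Ada, 34, 3, Orion), (Cal, 26, 19, Alpha), (Cal, 26, 19, Lyra), (Dee, 25, 35, Orion), (Dee, 29, 12, Atlas), (Fay, 19, 12, Atlas), (Ivy, 12, 12, Atlas), (Ivy, 18, 3, Orion), (Ivy, 22, 35, Orion), (Ola, 16, 12, Atlas), (Zed, 14, 12, Atlas)}.
Selection qty ≠ 35: {(Ada, 34, 3, Orion), (Cal, 26, 19, Alpha), (Cal, 26, 19, Lyra), (Dee, 29, 12, Atlas), (Fay, 19, 12, Atlas), (Ivy, 12, 12, Atlas), (Ivy, 18, 3, Orion), (Ola, 16, 12, Atlas), (Zed, 14, 12, Atlas)}
π_{cname, qty} gives {(Ada, 3), (Cal, 19), (Dee, 12), (Fay, 12), (Ivy, 12), (Ivy, 3), (Ola, 12), (Zed, 12)} (1 duplicate(s) eliminated).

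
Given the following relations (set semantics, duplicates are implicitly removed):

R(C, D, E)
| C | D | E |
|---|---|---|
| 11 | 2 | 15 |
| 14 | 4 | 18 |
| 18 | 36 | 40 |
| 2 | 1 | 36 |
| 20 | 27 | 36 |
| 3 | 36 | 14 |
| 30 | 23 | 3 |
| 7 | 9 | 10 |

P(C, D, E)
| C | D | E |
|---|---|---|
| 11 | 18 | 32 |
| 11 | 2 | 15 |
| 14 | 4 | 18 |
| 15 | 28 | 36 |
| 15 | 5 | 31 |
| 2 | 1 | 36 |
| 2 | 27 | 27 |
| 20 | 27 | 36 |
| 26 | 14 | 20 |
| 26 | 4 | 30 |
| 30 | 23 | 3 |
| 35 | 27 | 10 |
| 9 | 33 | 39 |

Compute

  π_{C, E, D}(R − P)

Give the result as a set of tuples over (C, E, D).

Difference: {(11, 2, 15), (14, 4, 18), (18, 36, 40), (2, 1, 36), (20, 27, 36), (3, 36, 14), (30, 23, 3), (7, 9, 10)} with {(11, 18, 32), (11, 2, 15), (14, 4, 18), (15, 28, 36), (15, 5, 31), (2, 1, 36), (2, 27, 27), (20, 27, 36), (26, 14, 20), (26, 4, 30), (30, 23, 3), (35, 27, 10), (9, 33, 39)} → {(18, 36, 40), (3, 36, 14), (7, 9, 10)}
π_{C, E, D} gives {(18, 40, 36), (3, 14, 36), (7, 10, 9)}.

{(18, 40, 36), (3, 14, 36), (7, 10, 9)}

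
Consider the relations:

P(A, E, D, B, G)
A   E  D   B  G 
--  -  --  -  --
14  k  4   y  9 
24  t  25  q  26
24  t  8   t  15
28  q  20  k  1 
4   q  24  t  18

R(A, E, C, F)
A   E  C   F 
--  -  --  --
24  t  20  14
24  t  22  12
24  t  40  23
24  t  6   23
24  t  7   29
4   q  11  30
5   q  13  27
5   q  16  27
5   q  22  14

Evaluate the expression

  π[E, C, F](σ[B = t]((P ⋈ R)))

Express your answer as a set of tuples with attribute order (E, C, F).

Natural join on A, E: {(24, t, 25, q, 26, 20, 14), (24, t, 25, q, 26, 22, 12), (24, t, 25, q, 26, 40, 23), (24, t, 25, q, 26, 6, 23), (24, t, 25, q, 26, 7, 29), (24, t, 8, t, 15, 20, 14), (24, t, 8, t, 15, 22, 12), (24, t, 8, t, 15, 40, 23), (24, t, 8, t, 15, 6, 23), (24, t, 8, t, 15, 7, 29), (4, q, 24, t, 18, 11, 30)}
Apply σ_{B = t}; surviving tuples: {(24, t, 8, t, 15, 20, 14), (24, t, 8, t, 15, 22, 12), (24, t, 8, t, 15, 40, 23), (24, t, 8, t, 15, 6, 23), (24, t, 8, t, 15, 7, 29), (4, q, 24, t, 18, 11, 30)}
Keep only column(s) E, C, F: {(q, 11, 30), (t, 20, 14), (t, 22, 12), (t, 40, 23), (t, 6, 23), (t, 7, 29)}

{(q, 11, 30), (t, 20, 14), (t, 22, 12), (t, 40, 23), (t, 6, 23), (t, 7, 29)}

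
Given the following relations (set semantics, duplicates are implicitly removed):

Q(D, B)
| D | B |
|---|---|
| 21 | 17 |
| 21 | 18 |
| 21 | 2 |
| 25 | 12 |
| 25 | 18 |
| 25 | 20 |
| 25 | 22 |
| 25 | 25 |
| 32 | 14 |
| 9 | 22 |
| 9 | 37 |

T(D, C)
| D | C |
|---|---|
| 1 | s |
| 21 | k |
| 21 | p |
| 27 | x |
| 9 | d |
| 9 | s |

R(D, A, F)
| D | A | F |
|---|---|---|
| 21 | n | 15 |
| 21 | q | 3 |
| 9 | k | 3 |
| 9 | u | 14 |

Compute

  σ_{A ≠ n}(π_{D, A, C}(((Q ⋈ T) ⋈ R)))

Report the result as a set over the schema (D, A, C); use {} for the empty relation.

{(21, q, k), (21, q, p), (9, k, d), (9, k, s), (9, u, d), (9, u, s)}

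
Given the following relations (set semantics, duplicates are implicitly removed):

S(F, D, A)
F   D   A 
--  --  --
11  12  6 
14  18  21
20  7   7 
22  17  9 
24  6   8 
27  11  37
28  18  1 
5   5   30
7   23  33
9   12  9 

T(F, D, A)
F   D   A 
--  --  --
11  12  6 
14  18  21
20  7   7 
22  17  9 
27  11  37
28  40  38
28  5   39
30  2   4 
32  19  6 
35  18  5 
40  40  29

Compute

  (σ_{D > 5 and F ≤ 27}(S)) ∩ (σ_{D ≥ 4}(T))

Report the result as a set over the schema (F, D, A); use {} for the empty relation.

Apply σ_{D > 5 and F ≤ 27}; surviving tuples: {(11, 12, 6), (14, 18, 21), (20, 7, 7), (22, 17, 9), (24, 6, 8), (27, 11, 37), (7, 23, 33), (9, 12, 9)}
Apply σ_{D ≥ 4}; surviving tuples: {(11, 12, 6), (14, 18, 21), (20, 7, 7), (22, 17, 9), (27, 11, 37), (28, 40, 38), (28, 5, 39), (32, 19, 6), (35, 18, 5), (40, 40, 29)}
Taking the intersection: {(11, 12, 6), (14, 18, 21), (20, 7, 7), (22, 17, 9), (27, 11, 37)}

{(11, 12, 6), (14, 18, 21), (20, 7, 7), (22, 17, 9), (27, 11, 37)}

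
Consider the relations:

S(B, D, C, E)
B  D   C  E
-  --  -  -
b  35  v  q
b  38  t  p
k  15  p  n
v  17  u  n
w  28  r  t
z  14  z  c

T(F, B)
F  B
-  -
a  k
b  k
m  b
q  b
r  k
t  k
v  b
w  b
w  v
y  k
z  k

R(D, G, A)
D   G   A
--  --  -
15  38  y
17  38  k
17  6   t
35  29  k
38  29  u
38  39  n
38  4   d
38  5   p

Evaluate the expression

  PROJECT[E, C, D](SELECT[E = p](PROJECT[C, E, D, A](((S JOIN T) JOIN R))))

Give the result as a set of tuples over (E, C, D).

{(p, t, 38)}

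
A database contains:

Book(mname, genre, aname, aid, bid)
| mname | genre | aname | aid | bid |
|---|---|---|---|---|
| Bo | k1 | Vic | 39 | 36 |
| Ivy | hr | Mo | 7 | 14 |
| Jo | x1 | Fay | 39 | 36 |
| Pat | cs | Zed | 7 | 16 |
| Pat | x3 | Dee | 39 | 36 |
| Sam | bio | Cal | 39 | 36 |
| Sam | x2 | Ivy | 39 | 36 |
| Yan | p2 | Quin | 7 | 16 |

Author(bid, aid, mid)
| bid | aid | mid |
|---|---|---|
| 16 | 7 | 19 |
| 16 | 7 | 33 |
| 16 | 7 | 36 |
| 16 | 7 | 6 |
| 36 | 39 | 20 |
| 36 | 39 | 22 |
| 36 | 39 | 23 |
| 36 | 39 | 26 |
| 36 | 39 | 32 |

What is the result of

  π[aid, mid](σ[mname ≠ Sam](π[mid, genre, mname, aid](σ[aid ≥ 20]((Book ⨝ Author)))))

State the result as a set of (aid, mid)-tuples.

Natural join on aid, bid: {(Bo, k1, Vic, 39, 36, 20), (Bo, k1, Vic, 39, 36, 22), (Bo, k1, Vic, 39, 36, 23), (Bo, k1, Vic, 39, 36, 26), (Bo, k1, Vic, 39, 36, 32), (Jo, x1, Fay, 39, 36, 20), (Jo, x1, Fay, 39, 36, 22), (Jo, x1, Fay, 39, 36, 23), (Jo, x1, Fay, 39, 36, 26), (Jo, x1, Fay, 39, 36, 32), (Pat, cs, Zed, 7, 16, 19), (Pat, cs, Zed, 7, 16, 33), (Pat, cs, Zed, 7, 16, 36), (Pat, cs, Zed, 7, 16, 6), (Pat, x3, Dee, 39, 36, 20), (Pat, x3, Dee, 39, 36, 22), (Pat, x3, Dee, 39, 36, 23), (Pat, x3, Dee, 39, 36, 26), (Pat, x3, Dee, 39, 36, 32), (Sam, bio, Cal, 39, 36, 20), (Sam, bio, Cal, 39, 36, 22), (Sam, bio, Cal, 39, 36, 23), (Sam, bio, Cal, 39, 36, 26), (Sam, bio, Cal, 39, 36, 32), (Sam, x2, Ivy, 39, 36, 20), (Sam, x2, Ivy, 39, 36, 22), (Sam, x2, Ivy, 39, 36, 23), (Sam, x2, Ivy, 39, 36, 26), (Sam, x2, Ivy, 39, 36, 32), (Yan, p2, Quin, 7, 16, 19), (Yan, p2, Quin, 7, 16, 33), (Yan, p2, Quin, 7, 16, 36), (Yan, p2, Quin, 7, 16, 6)}
Selection aid ≥ 20: {(Bo, k1, Vic, 39, 36, 20), (Bo, k1, Vic, 39, 36, 22), (Bo, k1, Vic, 39, 36, 23), (Bo, k1, Vic, 39, 36, 26), (Bo, k1, Vic, 39, 36, 32), (Jo, x1, Fay, 39, 36, 20), (Jo, x1, Fay, 39, 36, 22), (Jo, x1, Fay, 39, 36, 23), (Jo, x1, Fay, 39, 36, 26), (Jo, x1, Fay, 39, 36, 32), (Pat, x3, Dee, 39, 36, 20), (Pat, x3, Dee, 39, 36, 22), (Pat, x3, Dee, 39, 36, 23), (Pat, x3, Dee, 39, 36, 26), (Pat, x3, Dee, 39, 36, 32), (Sam, bio, Cal, 39, 36, 20), (Sam, bio, Cal, 39, 36, 22), (Sam, bio, Cal, 39, 36, 23), (Sam, bio, Cal, 39, 36, 26), (Sam, bio, Cal, 39, 36, 32), (Sam, x2, Ivy, 39, 36, 20), (Sam, x2, Ivy, 39, 36, 22), (Sam, x2, Ivy, 39, 36, 23), (Sam, x2, Ivy, 39, 36, 26), (Sam, x2, Ivy, 39, 36, 32)}
π_{mid, genre, mname, aid} gives {(20, bio, Sam, 39), (20, k1, Bo, 39), (20, x1, Jo, 39), (20, x2, Sam, 39), (20, x3, Pat, 39), (22, bio, Sam, 39), (22, k1, Bo, 39), (22, x1, Jo, 39), (22, x2, Sam, 39), (22, x3, Pat, 39), (23, bio, Sam, 39), (23, k1, Bo, 39), (23, x1, Jo, 39), (23, x2, Sam, 39), (23, x3, Pat, 39), (26, bio, Sam, 39), (26, k1, Bo, 39), (26, x1, Jo, 39), (26, x2, Sam, 39), (26, x3, Pat, 39), (32, bio, Sam, 39), (32, k1, Bo, 39), (32, x1, Jo, 39), (32, x2, Sam, 39), (32, x3, Pat, 39)}.
Selection mname ≠ Sam: {(20, k1, Bo, 39), (20, x1, Jo, 39), (20, x3, Pat, 39), (22, k1, Bo, 39), (22, x1, Jo, 39), (22, x3, Pat, 39), (23, k1, Bo, 39), (23, x1, Jo, 39), (23, x3, Pat, 39), (26, k1, Bo, 39), (26, x1, Jo, 39), (26, x3, Pat, 39), (32, k1, Bo, 39), (32, x1, Jo, 39), (32, x3, Pat, 39)}
π_{aid, mid} gives {(39, 20), (39, 22), (39, 23), (39, 26), (39, 32)} (10 duplicate(s) eliminated).

{(39, 20), (39, 22), (39, 23), (39, 26), (39, 32)}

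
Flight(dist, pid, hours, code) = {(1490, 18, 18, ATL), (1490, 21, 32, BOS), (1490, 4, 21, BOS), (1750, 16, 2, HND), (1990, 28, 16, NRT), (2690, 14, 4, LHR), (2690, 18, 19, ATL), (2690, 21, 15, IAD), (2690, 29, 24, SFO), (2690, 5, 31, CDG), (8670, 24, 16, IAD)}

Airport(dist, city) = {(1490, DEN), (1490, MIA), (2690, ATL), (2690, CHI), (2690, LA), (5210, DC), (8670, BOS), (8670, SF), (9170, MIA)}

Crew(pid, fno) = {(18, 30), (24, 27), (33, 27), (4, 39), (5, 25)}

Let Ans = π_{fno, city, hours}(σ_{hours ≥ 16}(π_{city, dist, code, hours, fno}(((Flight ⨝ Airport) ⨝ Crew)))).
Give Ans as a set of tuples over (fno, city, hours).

Flight ⋈ Airport (natural join on dist): {(1490, 18, 18, ATL, DEN), (1490, 18, 18, ATL, MIA), (1490, 21, 32, BOS, DEN), (1490, 21, 32, BOS, MIA), (1490, 4, 21, BOS, DEN), (1490, 4, 21, BOS, MIA), (2690, 14, 4, LHR, ATL), (2690, 14, 4, LHR, CHI), (2690, 14, 4, LHR, LA), (2690, 18, 19, ATL, ATL), (2690, 18, 19, ATL, CHI), (2690, 18, 19, ATL, LA), (2690, 21, 15, IAD, ATL), (2690, 21, 15, IAD, CHI), (2690, 21, 15, IAD, LA), (2690, 29, 24, SFO, ATL), (2690, 29, 24, SFO, CHI), (2690, 29, 24, SFO, LA), (2690, 5, 31, CDG, ATL), (2690, 5, 31, CDG, CHI), (2690, 5, 31, CDG, LA), (8670, 24, 16, IAD, BOS), (8670, 24, 16, IAD, SF)}
(Flight ⨝ Airport) ⋈ Crew (natural join on pid): {(1490, 18, 18, ATL, DEN, 30), (1490, 18, 18, ATL, MIA, 30), (1490, 4, 21, BOS, DEN, 39), (1490, 4, 21, BOS, MIA, 39), (2690, 18, 19, ATL, ATL, 30), (2690, 18, 19, ATL, CHI, 30), (2690, 18, 19, ATL, LA, 30), (2690, 5, 31, CDG, ATL, 25), (2690, 5, 31, CDG, CHI, 25), (2690, 5, 31, CDG, LA, 25), (8670, 24, 16, IAD, BOS, 27), (8670, 24, 16, IAD, SF, 27)}
Projecting to city, dist, code, hours, fno: {(ATL, 2690, ATL, 19, 30), (ATL, 2690, CDG, 31, 25), (BOS, 8670, IAD, 16, 27), (CHI, 2690, ATL, 19, 30), (CHI, 2690, CDG, 31, 25), (DEN, 1490, ATL, 18, 30), (DEN, 1490, BOS, 21, 39), (LA, 2690, ATL, 19, 30), (LA, 2690, CDG, 31, 25), (MIA, 1490, ATL, 18, 30), (MIA, 1490, BOS, 21, 39), (SF, 8670, IAD, 16, 27)}
Apply σ_{hours ≥ 16}; surviving tuples: {(ATL, 2690, ATL, 19, 30), (ATL, 2690, CDG, 31, 25), (BOS, 8670, IAD, 16, 27), (CHI, 2690, ATL, 19, 30), (CHI, 2690, CDG, 31, 25), (DEN, 1490, ATL, 18, 30), (DEN, 1490, BOS, 21, 39), (LA, 2690, ATL, 19, 30), (LA, 2690, CDG, 31, 25), (MIA, 1490, ATL, 18, 30), (MIA, 1490, BOS, 21, 39), (SF, 8670, IAD, 16, 27)}
Projecting to fno, city, hours: {(25, ATL, 31), (25, CHI, 31), (25, LA, 31), (27, BOS, 16), (27, SF, 16), (30, ATL, 19), (30, CHI, 19), (30, DEN, 18), (30, LA, 19), (30, MIA, 18), (39, DEN, 21), (39, MIA, 21)}

{(25, ATL, 31), (25, CHI, 31), (25, LA, 31), (27, BOS, 16), (27, SF, 16), (30, ATL, 19), (30, CHI, 19), (30, DEN, 18), (30, LA, 19), (30, MIA, 18), (39, DEN, 21), (39, MIA, 21)}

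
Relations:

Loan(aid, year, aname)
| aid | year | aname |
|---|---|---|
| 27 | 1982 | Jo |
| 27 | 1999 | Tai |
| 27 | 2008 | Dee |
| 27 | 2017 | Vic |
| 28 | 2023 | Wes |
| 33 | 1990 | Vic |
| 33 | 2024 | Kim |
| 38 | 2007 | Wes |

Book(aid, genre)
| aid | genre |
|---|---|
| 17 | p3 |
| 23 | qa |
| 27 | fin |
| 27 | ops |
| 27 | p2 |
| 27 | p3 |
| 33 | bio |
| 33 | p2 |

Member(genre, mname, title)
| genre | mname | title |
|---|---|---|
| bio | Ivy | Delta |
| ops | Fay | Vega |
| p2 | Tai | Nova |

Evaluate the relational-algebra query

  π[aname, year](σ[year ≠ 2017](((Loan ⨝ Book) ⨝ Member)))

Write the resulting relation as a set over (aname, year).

Loan ⋈ Book (natural join on aid): {(27, 1982, Jo, fin), (27, 1982, Jo, ops), (27, 1982, Jo, p2), (27, 1982, Jo, p3), (27, 1999, Tai, fin), (27, 1999, Tai, ops), (27, 1999, Tai, p2), (27, 1999, Tai, p3), (27, 2008, Dee, fin), (27, 2008, Dee, ops), (27, 2008, Dee, p2), (27, 2008, Dee, p3), (27, 2017, Vic, fin), (27, 2017, Vic, ops), (27, 2017, Vic, p2), (27, 2017, Vic, p3), (33, 1990, Vic, bio), (33, 1990, Vic, p2), (33, 2024, Kim, bio), (33, 2024, Kim, p2)}
(Loan ⨝ Book) ⋈ Member (natural join on genre): {(27, 1982, Jo, ops, Fay, Vega), (27, 1982, Jo, p2, Tai, Nova), (27, 1999, Tai, ops, Fay, Vega), (27, 1999, Tai, p2, Tai, Nova), (27, 2008, Dee, ops, Fay, Vega), (27, 2008, Dee, p2, Tai, Nova), (27, 2017, Vic, ops, Fay, Vega), (27, 2017, Vic, p2, Tai, Nova), (33, 1990, Vic, bio, Ivy, Delta), (33, 1990, Vic, p2, Tai, Nova), (33, 2024, Kim, bio, Ivy, Delta), (33, 2024, Kim, p2, Tai, Nova)}
σ[year ≠ 2017]: keep tuples satisfying year ≠ 2017 → {(27, 1982, Jo, ops, Fay, Vega), (27, 1982, Jo, p2, Tai, Nova), (27, 1999, Tai, ops, Fay, Vega), (27, 1999, Tai, p2, Tai, Nova), (27, 2008, Dee, ops, Fay, Vega), (27, 2008, Dee, p2, Tai, Nova), (33, 1990, Vic, bio, Ivy, Delta), (33, 1990, Vic, p2, Tai, Nova), (33, 2024, Kim, bio, Ivy, Delta), (33, 2024, Kim, p2, Tai, Nova)}
Keep only column(s) aname, year (5 duplicate(s) eliminated): {(Dee, 2008), (Jo, 1982), (Kim, 2024), (Tai, 1999), (Vic, 1990)}

{(Dee, 2008), (Jo, 1982), (Kim, 2024), (Tai, 1999), (Vic, 1990)}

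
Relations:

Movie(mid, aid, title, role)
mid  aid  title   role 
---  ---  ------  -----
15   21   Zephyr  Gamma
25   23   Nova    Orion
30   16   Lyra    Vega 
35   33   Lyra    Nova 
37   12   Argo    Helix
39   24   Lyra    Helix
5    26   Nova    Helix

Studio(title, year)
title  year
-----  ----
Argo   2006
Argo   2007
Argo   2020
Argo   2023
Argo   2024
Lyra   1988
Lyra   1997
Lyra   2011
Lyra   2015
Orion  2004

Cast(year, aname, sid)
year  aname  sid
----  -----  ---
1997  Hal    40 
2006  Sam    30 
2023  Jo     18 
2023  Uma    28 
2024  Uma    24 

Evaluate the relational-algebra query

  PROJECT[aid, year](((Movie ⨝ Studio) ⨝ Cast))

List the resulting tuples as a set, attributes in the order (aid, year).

{(12, 2006), (12, 2023), (12, 2024), (16, 1997), (24, 1997), (33, 1997)}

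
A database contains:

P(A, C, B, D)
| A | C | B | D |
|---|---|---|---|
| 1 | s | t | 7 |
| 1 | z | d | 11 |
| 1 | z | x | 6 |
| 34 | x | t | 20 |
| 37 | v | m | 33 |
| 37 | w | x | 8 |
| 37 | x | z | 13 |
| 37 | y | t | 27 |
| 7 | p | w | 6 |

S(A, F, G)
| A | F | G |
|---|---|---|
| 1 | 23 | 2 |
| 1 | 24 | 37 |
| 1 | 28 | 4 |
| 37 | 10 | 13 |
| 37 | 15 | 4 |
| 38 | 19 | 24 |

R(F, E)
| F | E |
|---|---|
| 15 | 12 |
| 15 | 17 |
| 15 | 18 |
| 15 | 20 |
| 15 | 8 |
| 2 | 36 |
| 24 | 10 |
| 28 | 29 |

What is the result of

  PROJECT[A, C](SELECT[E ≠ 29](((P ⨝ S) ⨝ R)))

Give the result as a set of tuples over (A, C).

{(1, s), (1, z), (37, v), (37, w), (37, x), (37, y)}

Natural join on A: {(1, s, t, 7, 23, 2), (1, s, t, 7, 24, 37), (1, s, t, 7, 28, 4), (1, z, d, 11, 23, 2), (1, z, d, 11, 24, 37), (1, z, d, 11, 28, 4), (1, z, x, 6, 23, 2), (1, z, x, 6, 24, 37), (1, z, x, 6, 28, 4), (37, v, m, 33, 10, 13), (37, v, m, 33, 15, 4), (37, w, x, 8, 10, 13), (37, w, x, 8, 15, 4), (37, x, z, 13, 10, 13), (37, x, z, 13, 15, 4), (37, y, t, 27, 10, 13), (37, y, t, 27, 15, 4)}
Natural join on F: {(1, s, t, 7, 24, 37, 10), (1, s, t, 7, 28, 4, 29), (1, z, d, 11, 24, 37, 10), (1, z, d, 11, 28, 4, 29), (1, z, x, 6, 24, 37, 10), (1, z, x, 6, 28, 4, 29), (37, v, m, 33, 15, 4, 12), (37, v, m, 33, 15, 4, 17), (37, v, m, 33, 15, 4, 18), (37, v, m, 33, 15, 4, 20), (37, v, m, 33, 15, 4, 8), (37, w, x, 8, 15, 4, 12), (37, w, x, 8, 15, 4, 17), (37, w, x, 8, 15, 4, 18), (37, w, x, 8, 15, 4, 20), (37, w, x, 8, 15, 4, 8), (37, x, z, 13, 15, 4, 12), (37, x, z, 13, 15, 4, 17), (37, x, z, 13, 15, 4, 18), (37, x, z, 13, 15, 4, 20), (37, x, z, 13, 15, 4, 8), (37, y, t, 27, 15, 4, 12), (37, y, t, 27, 15, 4, 17), (37, y, t, 27, 15, 4, 18), (37, y, t, 27, 15, 4, 20), (37, y, t, 27, 15, 4, 8)}
Filtering on E ≠ 29 leaves {(1, s, t, 7, 24, 37, 10), (1, z, d, 11, 24, 37, 10), (1, z, x, 6, 24, 37, 10), (37, v, m, 33, 15, 4, 12), (37, v, m, 33, 15, 4, 17), (37, v, m, 33, 15, 4, 18), (37, v, m, 33, 15, 4, 20), (37, v, m, 33, 15, 4, 8), (37, w, x, 8, 15, 4, 12), (37, w, x, 8, 15, 4, 17), (37, w, x, 8, 15, 4, 18), (37, w, x, 8, 15, 4, 20), (37, w, x, 8, 15, 4, 8), (37, x, z, 13, 15, 4, 12), (37, x, z, 13, 15, 4, 17), (37, x, z, 13, 15, 4, 18), (37, x, z, 13, 15, 4, 20), (37, x, z, 13, 15, 4, 8), (37, y, t, 27, 15, 4, 12), (37, y, t, 27, 15, 4, 17), (37, y, t, 27, 15, 4, 18), (37, y, t, 27, 15, 4, 20), (37, y, t, 27, 15, 4, 8)}.
Projecting to A, C (17 duplicate(s) eliminated): {(1, s), (1, z), (37, v), (37, w), (37, x), (37, y)}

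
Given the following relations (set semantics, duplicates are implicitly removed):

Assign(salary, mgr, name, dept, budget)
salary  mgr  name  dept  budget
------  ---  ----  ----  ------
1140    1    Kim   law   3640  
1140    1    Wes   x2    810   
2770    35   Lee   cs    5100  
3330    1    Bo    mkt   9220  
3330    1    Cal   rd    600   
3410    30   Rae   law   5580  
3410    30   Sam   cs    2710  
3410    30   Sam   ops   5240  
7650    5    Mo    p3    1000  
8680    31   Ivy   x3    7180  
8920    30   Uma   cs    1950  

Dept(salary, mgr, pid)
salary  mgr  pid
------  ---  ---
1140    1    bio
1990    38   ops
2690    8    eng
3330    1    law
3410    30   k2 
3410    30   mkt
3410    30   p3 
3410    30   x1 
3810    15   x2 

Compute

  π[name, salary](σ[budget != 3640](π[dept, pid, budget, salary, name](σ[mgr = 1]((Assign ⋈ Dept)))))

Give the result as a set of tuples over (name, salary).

Joining Assign and Dept on salary, mgr yields {(1140, 1, Kim, law, 3640, bio), (1140, 1, Wes, x2, 810, bio), (3330, 1, Bo, mkt, 9220, law), (3330, 1, Cal, rd, 600, law), (3410, 30, Rae, law, 5580, k2), (3410, 30, Rae, law, 5580, mkt), (3410, 30, Rae, law, 5580, p3), (3410, 30, Rae, law, 5580, x1), (3410, 30, Sam, cs, 2710, k2), (3410, 30, Sam, cs, 2710, mkt), (3410, 30, Sam, cs, 2710, p3), (3410, 30, Sam, cs, 2710, x1), (3410, 30, Sam, ops, 5240, k2), (3410, 30, Sam, ops, 5240, mkt), (3410, 30, Sam, ops, 5240, p3), (3410, 30, Sam, ops, 5240, x1)}.
σ[mgr = 1]: keep tuples satisfying mgr = 1 → {(1140, 1, Kim, law, 3640, bio), (1140, 1, Wes, x2, 810, bio), (3330, 1, Bo, mkt, 9220, law), (3330, 1, Cal, rd, 600, law)}
π[dept, pid, budget, salary, name]: project onto (dept, pid, budget, salary, name) → {(law, bio, 3640, 1140, Kim), (mkt, law, 9220, 3330, Bo), (rd, law, 600, 3330, Cal), (x2, bio, 810, 1140, Wes)}
σ[budget != 3640]: keep tuples satisfying budget != 3640 → {(mkt, law, 9220, 3330, Bo), (rd, law, 600, 3330, Cal), (x2, bio, 810, 1140, Wes)}
π[name, salary]: project onto (name, salary) → {(Bo, 3330), (Cal, 3330), (Wes, 1140)}

{(Bo, 3330), (Cal, 3330), (Wes, 1140)}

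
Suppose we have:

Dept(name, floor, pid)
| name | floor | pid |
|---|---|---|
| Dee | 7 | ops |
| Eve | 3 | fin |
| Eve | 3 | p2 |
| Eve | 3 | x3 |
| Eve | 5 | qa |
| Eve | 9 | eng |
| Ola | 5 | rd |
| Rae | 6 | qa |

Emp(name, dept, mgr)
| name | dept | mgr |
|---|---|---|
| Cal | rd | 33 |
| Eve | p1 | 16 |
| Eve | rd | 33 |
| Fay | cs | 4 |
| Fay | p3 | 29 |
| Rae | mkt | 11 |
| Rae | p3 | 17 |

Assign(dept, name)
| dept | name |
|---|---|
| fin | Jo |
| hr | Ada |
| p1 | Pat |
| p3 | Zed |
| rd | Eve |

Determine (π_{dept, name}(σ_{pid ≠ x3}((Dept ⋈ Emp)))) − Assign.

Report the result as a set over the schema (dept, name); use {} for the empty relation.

{(mkt, Rae), (p1, Eve), (p3, Rae)}

Natural join on name: {(Eve, 3, fin, p1, 16), (Eve, 3, fin, rd, 33), (Eve, 3, p2, p1, 16), (Eve, 3, p2, rd, 33), (Eve, 3, x3, p1, 16), (Eve, 3, x3, rd, 33), (Eve, 5, qa, p1, 16), (Eve, 5, qa, rd, 33), (Eve, 9, eng, p1, 16), (Eve, 9, eng, rd, 33), (Rae, 6, qa, mkt, 11), (Rae, 6, qa, p3, 17)}
Selection pid ≠ x3: {(Eve, 3, fin, p1, 16), (Eve, 3, fin, rd, 33), (Eve, 3, p2, p1, 16), (Eve, 3, p2, rd, 33), (Eve, 5, qa, p1, 16), (Eve, 5, qa, rd, 33), (Eve, 9, eng, p1, 16), (Eve, 9, eng, rd, 33), (Rae, 6, qa, mkt, 11), (Rae, 6, qa, p3, 17)}
Projecting to dept, name (6 duplicate(s) eliminated): {(mkt, Rae), (p1, Eve), (p3, Rae), (rd, Eve)}
Difference: {(mkt, Rae), (p1, Eve), (p3, Rae), (rd, Eve)} with {(fin, Jo), (hr, Ada), (p1, Pat), (p3, Zed), (rd, Eve)} → {(mkt, Rae), (p1, Eve), (p3, Rae)}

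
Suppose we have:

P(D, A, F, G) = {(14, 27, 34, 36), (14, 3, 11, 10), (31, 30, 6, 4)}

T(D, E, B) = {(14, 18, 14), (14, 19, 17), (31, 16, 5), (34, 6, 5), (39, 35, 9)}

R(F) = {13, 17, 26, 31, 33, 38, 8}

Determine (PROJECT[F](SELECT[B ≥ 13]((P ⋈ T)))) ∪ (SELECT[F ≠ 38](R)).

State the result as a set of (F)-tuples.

P ⋈ T (natural join on D): {(14, 27, 34, 36, 18, 14), (14, 27, 34, 36, 19, 17), (14, 3, 11, 10, 18, 14), (14, 3, 11, 10, 19, 17), (31, 30, 6, 4, 16, 5)}
Apply σ_{B ≥ 13}; surviving tuples: {(14, 27, 34, 36, 18, 14), (14, 27, 34, 36, 19, 17), (14, 3, 11, 10, 18, 14), (14, 3, 11, 10, 19, 17)}
Projecting to F (2 duplicate(s) eliminated): {11, 34}
Apply σ_{F ≠ 38}; surviving tuples: {13, 17, 26, 31, 33, 8}
Union: {11, 34} with {13, 17, 26, 31, 33, 8} → {11, 13, 17, 26, 31, 33, 34, 8}

{11, 13, 17, 26, 31, 33, 34, 8}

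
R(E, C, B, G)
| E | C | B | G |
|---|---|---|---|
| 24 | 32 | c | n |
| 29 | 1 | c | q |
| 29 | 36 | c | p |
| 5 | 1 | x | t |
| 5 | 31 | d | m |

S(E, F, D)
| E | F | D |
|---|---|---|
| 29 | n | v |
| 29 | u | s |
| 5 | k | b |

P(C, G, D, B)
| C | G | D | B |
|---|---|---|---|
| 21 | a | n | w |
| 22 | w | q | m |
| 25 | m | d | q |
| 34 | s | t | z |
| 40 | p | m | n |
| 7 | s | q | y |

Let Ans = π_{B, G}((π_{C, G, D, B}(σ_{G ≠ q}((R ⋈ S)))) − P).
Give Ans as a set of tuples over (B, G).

{(c, p), (d, m), (x, t)}

Natural join on E: {(29, 1, c, q, n, v), (29, 1, c, q, u, s), (29, 36, c, p, n, v), (29, 36, c, p, u, s), (5, 1, x, t, k, b), (5, 31, d, m, k, b)}
σ[G ≠ q]: keep tuples satisfying G ≠ q → {(29, 36, c, p, n, v), (29, 36, c, p, u, s), (5, 1, x, t, k, b), (5, 31, d, m, k, b)}
Keep only column(s) C, G, D, B: {(1, t, b, x), (31, m, b, d), (36, p, s, c), (36, p, v, c)}
Difference: {(1, t, b, x), (31, m, b, d), (36, p, s, c), (36, p, v, c)} with {(21, a, n, w), (22, w, q, m), (25, m, d, q), (34, s, t, z), (40, p, m, n), (7, s, q, y)} → {(1, t, b, x), (31, m, b, d), (36, p, s, c), (36, p, v, c)}
Keep only column(s) B, G (1 duplicate(s) eliminated): {(c, p), (d, m), (x, t)}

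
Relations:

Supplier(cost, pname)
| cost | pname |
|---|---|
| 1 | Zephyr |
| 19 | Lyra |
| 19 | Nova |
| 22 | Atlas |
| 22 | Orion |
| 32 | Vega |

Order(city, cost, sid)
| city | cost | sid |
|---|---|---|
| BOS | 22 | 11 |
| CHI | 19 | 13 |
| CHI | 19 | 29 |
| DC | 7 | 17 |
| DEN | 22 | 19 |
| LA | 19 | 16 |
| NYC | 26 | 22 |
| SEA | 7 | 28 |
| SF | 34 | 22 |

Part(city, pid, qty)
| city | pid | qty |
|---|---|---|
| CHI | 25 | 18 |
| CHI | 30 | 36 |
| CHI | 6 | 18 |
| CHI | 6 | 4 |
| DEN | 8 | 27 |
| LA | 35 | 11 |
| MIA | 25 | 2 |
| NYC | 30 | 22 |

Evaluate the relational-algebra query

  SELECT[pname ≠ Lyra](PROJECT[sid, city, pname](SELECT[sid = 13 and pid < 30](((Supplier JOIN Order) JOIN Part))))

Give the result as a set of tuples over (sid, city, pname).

Supplier ⋈ Order (natural join on cost): {(19, Lyra, CHI, 13), (19, Lyra, CHI, 29), (19, Lyra, LA, 16), (19, Nova, CHI, 13), (19, Nova, CHI, 29), (19, Nova, LA, 16), (22, Atlas, BOS, 11), (22, Atlas, DEN, 19), (22, Orion, BOS, 11), (22, Orion, DEN, 19)}
(Supplier JOIN Order) ⋈ Part (natural join on city): {(19, Lyra, CHI, 13, 25, 18), (19, Lyra, CHI, 13, 30, 36), (19, Lyra, CHI, 13, 6, 18), (19, Lyra, CHI, 13, 6, 4), (19, Lyra, CHI, 29, 25, 18), (19, Lyra, CHI, 29, 30, 36), (19, Lyra, CHI, 29, 6, 18), (19, Lyra, CHI, 29, 6, 4), (19, Lyra, LA, 16, 35, 11), (19, Nova, CHI, 13, 25, 18), (19, Nova, CHI, 13, 30, 36), (19, Nova, CHI, 13, 6, 18), (19, Nova, CHI, 13, 6, 4), (19, Nova, CHI, 29, 25, 18), (19, Nova, CHI, 29, 30, 36), (19, Nova, CHI, 29, 6, 18), (19, Nova, CHI, 29, 6, 4), (19, Nova, LA, 16, 35, 11), (22, Atlas, DEN, 19, 8, 27), (22, Orion, DEN, 19, 8, 27)}
σ[sid = 13 and pid < 30]: keep tuples satisfying sid = 13 and pid < 30 → {(19, Lyra, CHI, 13, 25, 18), (19, Lyra, CHI, 13, 6, 18), (19, Lyra, CHI, 13, 6, 4), (19, Nova, CHI, 13, 25, 18), (19, Nova, CHI, 13, 6, 18), (19, Nova, CHI, 13, 6, 4)}
Keep only column(s) sid, city, pname (4 duplicate(s) eliminated): {(13, CHI, Lyra), (13, CHI, Nova)}
σ[pname ≠ Lyra]: keep tuples satisfying pname ≠ Lyra → {(13, CHI, Nova)}

{(13, CHI, Nova)}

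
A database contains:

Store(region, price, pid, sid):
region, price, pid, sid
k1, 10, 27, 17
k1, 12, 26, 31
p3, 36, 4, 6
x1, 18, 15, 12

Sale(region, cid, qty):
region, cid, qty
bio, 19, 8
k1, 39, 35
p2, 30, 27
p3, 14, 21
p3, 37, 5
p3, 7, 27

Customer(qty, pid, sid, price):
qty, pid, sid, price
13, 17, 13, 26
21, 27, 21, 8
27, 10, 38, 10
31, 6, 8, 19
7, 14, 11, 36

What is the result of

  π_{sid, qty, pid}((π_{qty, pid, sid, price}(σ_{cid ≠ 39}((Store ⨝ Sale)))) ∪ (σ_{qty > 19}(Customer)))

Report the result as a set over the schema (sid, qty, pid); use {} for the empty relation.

Natural join on region: {(k1, 10, 27, 17, 39, 35), (k1, 12, 26, 31, 39, 35), (p3, 36, 4, 6, 14, 21), (p3, 36, 4, 6, 37, 5), (p3, 36, 4, 6, 7, 27)}
Selection cid ≠ 39: {(p3, 36, 4, 6, 14, 21), (p3, 36, 4, 6, 37, 5), (p3, 36, 4, 6, 7, 27)}
π[qty, pid, sid, price]: project onto (qty, pid, sid, price) → {(21, 4, 6, 36), (27, 4, 6, 36), (5, 4, 6, 36)}
Selection qty > 19: {(21, 27, 21, 8), (27, 10, 38, 10), (31, 6, 8, 19)}
Taking the union: {(21, 27, 21, 8), (21, 4, 6, 36), (27, 10, 38, 10), (27, 4, 6, 36), (31, 6, 8, 19), (5, 4, 6, 36)}
π[sid, qty, pid]: project onto (sid, qty, pid) → {(21, 21, 27), (38, 27, 10), (6, 21, 4), (6, 27, 4), (6, 5, 4), (8, 31, 6)}

{(21, 21, 27), (38, 27, 10), (6, 21, 4), (6, 27, 4), (6, 5, 4), (8, 31, 6)}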